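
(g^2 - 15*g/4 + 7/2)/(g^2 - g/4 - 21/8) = 2*(g - 2)/(2*g + 3)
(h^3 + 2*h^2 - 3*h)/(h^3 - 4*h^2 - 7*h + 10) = h*(h + 3)/(h^2 - 3*h - 10)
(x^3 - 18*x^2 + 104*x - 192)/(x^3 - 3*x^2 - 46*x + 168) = (x - 8)/(x + 7)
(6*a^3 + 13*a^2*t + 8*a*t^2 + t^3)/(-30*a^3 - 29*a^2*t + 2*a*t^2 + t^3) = (a + t)/(-5*a + t)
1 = 1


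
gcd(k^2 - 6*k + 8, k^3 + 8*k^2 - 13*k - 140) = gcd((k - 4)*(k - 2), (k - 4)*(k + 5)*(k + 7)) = k - 4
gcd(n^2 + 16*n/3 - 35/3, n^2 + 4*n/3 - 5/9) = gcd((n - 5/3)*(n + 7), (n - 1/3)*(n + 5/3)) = 1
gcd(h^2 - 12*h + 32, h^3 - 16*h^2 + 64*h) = h - 8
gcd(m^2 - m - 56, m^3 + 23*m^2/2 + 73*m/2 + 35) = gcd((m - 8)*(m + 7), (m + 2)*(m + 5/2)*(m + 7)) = m + 7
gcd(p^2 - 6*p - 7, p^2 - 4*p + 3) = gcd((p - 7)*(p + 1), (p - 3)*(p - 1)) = 1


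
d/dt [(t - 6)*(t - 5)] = 2*t - 11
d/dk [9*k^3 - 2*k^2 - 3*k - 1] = 27*k^2 - 4*k - 3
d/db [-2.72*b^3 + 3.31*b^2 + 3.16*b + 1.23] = -8.16*b^2 + 6.62*b + 3.16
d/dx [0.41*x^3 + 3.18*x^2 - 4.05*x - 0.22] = 1.23*x^2 + 6.36*x - 4.05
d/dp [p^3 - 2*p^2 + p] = 3*p^2 - 4*p + 1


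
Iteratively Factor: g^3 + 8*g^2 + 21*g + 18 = (g + 3)*(g^2 + 5*g + 6) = (g + 3)^2*(g + 2)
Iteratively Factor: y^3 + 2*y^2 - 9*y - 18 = (y + 2)*(y^2 - 9) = (y + 2)*(y + 3)*(y - 3)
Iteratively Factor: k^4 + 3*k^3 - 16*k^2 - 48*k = (k)*(k^3 + 3*k^2 - 16*k - 48) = k*(k + 3)*(k^2 - 16) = k*(k - 4)*(k + 3)*(k + 4)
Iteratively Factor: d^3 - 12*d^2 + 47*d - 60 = (d - 4)*(d^2 - 8*d + 15) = (d - 4)*(d - 3)*(d - 5)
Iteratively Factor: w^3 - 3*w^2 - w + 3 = (w - 3)*(w^2 - 1) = (w - 3)*(w - 1)*(w + 1)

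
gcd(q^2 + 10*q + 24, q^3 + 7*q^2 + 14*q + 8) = q + 4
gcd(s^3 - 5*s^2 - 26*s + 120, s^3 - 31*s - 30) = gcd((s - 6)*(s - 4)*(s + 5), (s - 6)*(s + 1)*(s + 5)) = s^2 - s - 30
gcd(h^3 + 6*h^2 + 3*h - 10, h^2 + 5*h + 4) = 1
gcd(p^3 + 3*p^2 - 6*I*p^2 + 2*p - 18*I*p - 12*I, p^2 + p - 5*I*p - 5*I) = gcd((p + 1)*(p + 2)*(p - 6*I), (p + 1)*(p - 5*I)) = p + 1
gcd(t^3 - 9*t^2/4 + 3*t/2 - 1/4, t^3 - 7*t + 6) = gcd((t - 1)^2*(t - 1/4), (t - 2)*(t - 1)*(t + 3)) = t - 1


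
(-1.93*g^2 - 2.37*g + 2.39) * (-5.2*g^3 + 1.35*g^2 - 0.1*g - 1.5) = 10.036*g^5 + 9.7185*g^4 - 15.4345*g^3 + 6.3585*g^2 + 3.316*g - 3.585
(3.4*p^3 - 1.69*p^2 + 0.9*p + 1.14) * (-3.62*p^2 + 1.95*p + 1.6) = -12.308*p^5 + 12.7478*p^4 - 1.1135*p^3 - 5.0758*p^2 + 3.663*p + 1.824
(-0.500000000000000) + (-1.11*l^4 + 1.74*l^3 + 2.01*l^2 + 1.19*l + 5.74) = -1.11*l^4 + 1.74*l^3 + 2.01*l^2 + 1.19*l + 5.24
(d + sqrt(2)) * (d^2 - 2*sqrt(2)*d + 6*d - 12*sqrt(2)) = d^3 - sqrt(2)*d^2 + 6*d^2 - 6*sqrt(2)*d - 4*d - 24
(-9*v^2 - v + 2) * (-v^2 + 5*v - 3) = 9*v^4 - 44*v^3 + 20*v^2 + 13*v - 6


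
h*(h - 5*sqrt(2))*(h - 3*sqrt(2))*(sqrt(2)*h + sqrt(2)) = sqrt(2)*h^4 - 16*h^3 + sqrt(2)*h^3 - 16*h^2 + 30*sqrt(2)*h^2 + 30*sqrt(2)*h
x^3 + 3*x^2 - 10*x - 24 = (x - 3)*(x + 2)*(x + 4)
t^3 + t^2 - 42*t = t*(t - 6)*(t + 7)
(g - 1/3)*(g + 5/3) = g^2 + 4*g/3 - 5/9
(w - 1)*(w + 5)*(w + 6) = w^3 + 10*w^2 + 19*w - 30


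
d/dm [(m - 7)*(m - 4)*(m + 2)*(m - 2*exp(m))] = -2*m^3*exp(m) + 4*m^3 + 12*m^2*exp(m) - 27*m^2 + 24*m*exp(m) + 12*m - 124*exp(m) + 56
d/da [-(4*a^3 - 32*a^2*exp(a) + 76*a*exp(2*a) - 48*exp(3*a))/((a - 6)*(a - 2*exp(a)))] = 4*((a - 6)*(a - 2*exp(a))*(8*a^2*exp(a) - 3*a^2 - 38*a*exp(2*a) + 16*a*exp(a) + 36*exp(3*a) - 19*exp(2*a)) - (a - 6)*(2*exp(a) - 1)*(a^3 - 8*a^2*exp(a) + 19*a*exp(2*a) - 12*exp(3*a)) + (a - 2*exp(a))*(a^3 - 8*a^2*exp(a) + 19*a*exp(2*a) - 12*exp(3*a)))/((a - 6)^2*(a - 2*exp(a))^2)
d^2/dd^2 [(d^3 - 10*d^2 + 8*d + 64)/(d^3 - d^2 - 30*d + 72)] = 6*(-3*d^3 + 2*d^2 - 156*d - 144)/(d^6 + 9*d^5 - 27*d^4 - 297*d^3 + 486*d^2 + 2916*d - 5832)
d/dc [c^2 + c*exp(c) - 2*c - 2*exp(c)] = c*exp(c) + 2*c - exp(c) - 2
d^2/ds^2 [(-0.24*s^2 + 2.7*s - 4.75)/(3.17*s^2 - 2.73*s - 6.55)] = (-3.5527136788005e-15*s^4 + 50.1100920000001*s^3 - 316.29309*s^2 + 583.01055*s - 385.2091)/(31.855013*s^6 - 82.300491*s^5 - 126.583806*s^4 + 319.759713*s^3 + 261.55329*s^2 - 351.371475*s - 281.011375)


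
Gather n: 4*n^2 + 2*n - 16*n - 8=4*n^2 - 14*n - 8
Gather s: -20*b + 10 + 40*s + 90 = -20*b + 40*s + 100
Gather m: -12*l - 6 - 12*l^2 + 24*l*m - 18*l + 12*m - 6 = -12*l^2 - 30*l + m*(24*l + 12) - 12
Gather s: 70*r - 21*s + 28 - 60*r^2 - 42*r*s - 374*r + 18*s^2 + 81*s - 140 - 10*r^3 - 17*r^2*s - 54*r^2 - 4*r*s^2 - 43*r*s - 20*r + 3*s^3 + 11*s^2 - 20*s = -10*r^3 - 114*r^2 - 324*r + 3*s^3 + s^2*(29 - 4*r) + s*(-17*r^2 - 85*r + 40) - 112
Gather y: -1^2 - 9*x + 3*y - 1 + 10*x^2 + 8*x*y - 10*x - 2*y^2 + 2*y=10*x^2 - 19*x - 2*y^2 + y*(8*x + 5) - 2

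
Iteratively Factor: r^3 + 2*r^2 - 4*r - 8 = (r + 2)*(r^2 - 4) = (r + 2)^2*(r - 2)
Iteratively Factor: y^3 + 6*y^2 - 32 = (y + 4)*(y^2 + 2*y - 8) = (y + 4)^2*(y - 2)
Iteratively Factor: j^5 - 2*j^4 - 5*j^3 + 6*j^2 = (j)*(j^4 - 2*j^3 - 5*j^2 + 6*j) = j*(j + 2)*(j^3 - 4*j^2 + 3*j) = j^2*(j + 2)*(j^2 - 4*j + 3) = j^2*(j - 3)*(j + 2)*(j - 1)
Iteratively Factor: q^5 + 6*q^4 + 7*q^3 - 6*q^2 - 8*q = (q)*(q^4 + 6*q^3 + 7*q^2 - 6*q - 8) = q*(q - 1)*(q^3 + 7*q^2 + 14*q + 8) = q*(q - 1)*(q + 4)*(q^2 + 3*q + 2) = q*(q - 1)*(q + 2)*(q + 4)*(q + 1)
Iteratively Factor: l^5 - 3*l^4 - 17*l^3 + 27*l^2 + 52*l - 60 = (l - 1)*(l^4 - 2*l^3 - 19*l^2 + 8*l + 60) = (l - 5)*(l - 1)*(l^3 + 3*l^2 - 4*l - 12) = (l - 5)*(l - 1)*(l + 2)*(l^2 + l - 6) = (l - 5)*(l - 2)*(l - 1)*(l + 2)*(l + 3)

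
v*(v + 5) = v^2 + 5*v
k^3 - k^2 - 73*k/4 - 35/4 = (k - 5)*(k + 1/2)*(k + 7/2)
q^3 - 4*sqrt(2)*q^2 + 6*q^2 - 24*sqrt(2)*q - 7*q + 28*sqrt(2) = (q - 1)*(q + 7)*(q - 4*sqrt(2))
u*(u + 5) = u^2 + 5*u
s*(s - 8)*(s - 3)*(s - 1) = s^4 - 12*s^3 + 35*s^2 - 24*s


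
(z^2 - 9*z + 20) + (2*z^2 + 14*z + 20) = 3*z^2 + 5*z + 40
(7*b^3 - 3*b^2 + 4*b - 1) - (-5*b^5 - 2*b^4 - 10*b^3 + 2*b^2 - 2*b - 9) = 5*b^5 + 2*b^4 + 17*b^3 - 5*b^2 + 6*b + 8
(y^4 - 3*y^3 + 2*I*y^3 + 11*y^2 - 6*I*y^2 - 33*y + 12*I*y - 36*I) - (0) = y^4 - 3*y^3 + 2*I*y^3 + 11*y^2 - 6*I*y^2 - 33*y + 12*I*y - 36*I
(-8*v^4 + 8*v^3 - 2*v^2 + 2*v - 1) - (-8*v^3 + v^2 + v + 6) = -8*v^4 + 16*v^3 - 3*v^2 + v - 7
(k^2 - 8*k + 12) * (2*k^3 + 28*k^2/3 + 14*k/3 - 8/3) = 2*k^5 - 20*k^4/3 - 46*k^3 + 72*k^2 + 232*k/3 - 32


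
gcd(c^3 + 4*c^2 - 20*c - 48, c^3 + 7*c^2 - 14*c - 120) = c^2 + 2*c - 24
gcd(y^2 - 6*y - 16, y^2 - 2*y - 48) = y - 8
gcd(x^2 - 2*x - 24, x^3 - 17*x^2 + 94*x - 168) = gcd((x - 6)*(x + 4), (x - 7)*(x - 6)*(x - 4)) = x - 6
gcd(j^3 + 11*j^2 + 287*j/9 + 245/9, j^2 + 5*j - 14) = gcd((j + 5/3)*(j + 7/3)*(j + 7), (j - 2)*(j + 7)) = j + 7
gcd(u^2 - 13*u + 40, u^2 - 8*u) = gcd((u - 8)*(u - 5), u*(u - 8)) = u - 8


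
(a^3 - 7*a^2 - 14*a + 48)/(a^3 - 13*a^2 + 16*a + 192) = (a - 2)/(a - 8)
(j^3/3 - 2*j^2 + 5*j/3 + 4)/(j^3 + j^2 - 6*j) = (j^3 - 6*j^2 + 5*j + 12)/(3*j*(j^2 + j - 6))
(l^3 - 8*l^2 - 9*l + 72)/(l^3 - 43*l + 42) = (l^3 - 8*l^2 - 9*l + 72)/(l^3 - 43*l + 42)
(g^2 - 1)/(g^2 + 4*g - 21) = (g^2 - 1)/(g^2 + 4*g - 21)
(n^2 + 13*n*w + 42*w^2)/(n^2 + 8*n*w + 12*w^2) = (n + 7*w)/(n + 2*w)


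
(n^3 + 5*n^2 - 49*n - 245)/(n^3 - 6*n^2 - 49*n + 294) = (n + 5)/(n - 6)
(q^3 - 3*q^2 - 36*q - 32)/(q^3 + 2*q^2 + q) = (q^2 - 4*q - 32)/(q*(q + 1))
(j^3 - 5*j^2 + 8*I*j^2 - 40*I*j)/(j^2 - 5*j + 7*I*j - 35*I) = j*(j + 8*I)/(j + 7*I)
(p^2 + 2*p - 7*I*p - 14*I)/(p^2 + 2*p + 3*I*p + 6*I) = (p - 7*I)/(p + 3*I)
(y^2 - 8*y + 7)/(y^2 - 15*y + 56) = (y - 1)/(y - 8)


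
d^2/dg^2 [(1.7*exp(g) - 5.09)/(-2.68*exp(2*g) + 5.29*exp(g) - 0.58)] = (-12.21008*exp(4*g) + 122.132424*exp(3*g) - 200.630964*exp(2*g) + 105.575545*exp(g) + 15.045258)*exp(g)/(19.248832*exp(6*g) - 113.984688*exp(5*g) + 237.48954*exp(4*g) - 197.372545*exp(3*g) + 51.39699*exp(2*g) - 5.338668*exp(g) + 0.195112)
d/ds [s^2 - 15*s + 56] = 2*s - 15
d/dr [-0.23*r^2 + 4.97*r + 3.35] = 4.97 - 0.46*r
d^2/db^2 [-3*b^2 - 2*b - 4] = -6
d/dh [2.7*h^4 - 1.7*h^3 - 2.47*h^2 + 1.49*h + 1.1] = 10.8*h^3 - 5.1*h^2 - 4.94*h + 1.49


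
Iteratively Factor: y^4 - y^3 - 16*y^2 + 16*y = (y - 4)*(y^3 + 3*y^2 - 4*y) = (y - 4)*(y - 1)*(y^2 + 4*y) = y*(y - 4)*(y - 1)*(y + 4)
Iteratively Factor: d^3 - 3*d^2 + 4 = (d - 2)*(d^2 - d - 2) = (d - 2)*(d + 1)*(d - 2)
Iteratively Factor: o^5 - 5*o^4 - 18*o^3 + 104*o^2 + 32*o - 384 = (o + 2)*(o^4 - 7*o^3 - 4*o^2 + 112*o - 192) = (o - 4)*(o + 2)*(o^3 - 3*o^2 - 16*o + 48) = (o - 4)*(o + 2)*(o + 4)*(o^2 - 7*o + 12) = (o - 4)*(o - 3)*(o + 2)*(o + 4)*(o - 4)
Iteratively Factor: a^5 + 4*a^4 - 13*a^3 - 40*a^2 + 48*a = (a)*(a^4 + 4*a^3 - 13*a^2 - 40*a + 48) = a*(a - 3)*(a^3 + 7*a^2 + 8*a - 16) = a*(a - 3)*(a + 4)*(a^2 + 3*a - 4) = a*(a - 3)*(a + 4)^2*(a - 1)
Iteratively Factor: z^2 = (z)*(z)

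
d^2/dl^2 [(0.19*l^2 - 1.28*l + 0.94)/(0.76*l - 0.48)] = 0.239552/(0.438976*l^3 - 0.831744*l^2 + 0.525312*l - 0.110592)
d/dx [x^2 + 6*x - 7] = 2*x + 6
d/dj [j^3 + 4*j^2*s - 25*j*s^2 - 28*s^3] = 3*j^2 + 8*j*s - 25*s^2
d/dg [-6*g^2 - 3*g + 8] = -12*g - 3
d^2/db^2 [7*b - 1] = 0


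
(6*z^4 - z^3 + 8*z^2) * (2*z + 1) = 12*z^5 + 4*z^4 + 15*z^3 + 8*z^2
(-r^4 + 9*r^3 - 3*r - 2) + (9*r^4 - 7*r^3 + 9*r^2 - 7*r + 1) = 8*r^4 + 2*r^3 + 9*r^2 - 10*r - 1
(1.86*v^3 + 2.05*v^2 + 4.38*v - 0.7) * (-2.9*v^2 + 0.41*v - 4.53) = -5.394*v^5 - 5.1824*v^4 - 20.2873*v^3 - 5.4607*v^2 - 20.1284*v + 3.171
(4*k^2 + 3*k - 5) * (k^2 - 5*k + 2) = 4*k^4 - 17*k^3 - 12*k^2 + 31*k - 10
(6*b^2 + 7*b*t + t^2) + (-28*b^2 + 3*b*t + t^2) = -22*b^2 + 10*b*t + 2*t^2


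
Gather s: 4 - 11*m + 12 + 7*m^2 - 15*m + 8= 7*m^2 - 26*m + 24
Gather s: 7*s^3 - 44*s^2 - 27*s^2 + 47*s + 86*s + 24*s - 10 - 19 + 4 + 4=7*s^3 - 71*s^2 + 157*s - 21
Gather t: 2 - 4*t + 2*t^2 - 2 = 2*t^2 - 4*t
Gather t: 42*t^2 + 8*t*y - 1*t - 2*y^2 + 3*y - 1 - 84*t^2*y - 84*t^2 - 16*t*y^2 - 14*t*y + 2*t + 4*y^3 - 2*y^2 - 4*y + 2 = t^2*(-84*y - 42) + t*(-16*y^2 - 6*y + 1) + 4*y^3 - 4*y^2 - y + 1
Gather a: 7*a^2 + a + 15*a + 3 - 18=7*a^2 + 16*a - 15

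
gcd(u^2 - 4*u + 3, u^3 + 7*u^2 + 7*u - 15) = u - 1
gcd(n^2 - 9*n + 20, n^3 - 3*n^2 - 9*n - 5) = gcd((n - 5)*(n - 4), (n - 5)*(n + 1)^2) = n - 5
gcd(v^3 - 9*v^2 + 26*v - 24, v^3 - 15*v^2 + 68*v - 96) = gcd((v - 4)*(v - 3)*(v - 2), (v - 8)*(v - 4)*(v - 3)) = v^2 - 7*v + 12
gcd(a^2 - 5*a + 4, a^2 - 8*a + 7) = a - 1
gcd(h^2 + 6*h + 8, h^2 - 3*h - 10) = h + 2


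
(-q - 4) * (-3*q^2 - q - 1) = 3*q^3 + 13*q^2 + 5*q + 4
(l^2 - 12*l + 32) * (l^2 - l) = l^4 - 13*l^3 + 44*l^2 - 32*l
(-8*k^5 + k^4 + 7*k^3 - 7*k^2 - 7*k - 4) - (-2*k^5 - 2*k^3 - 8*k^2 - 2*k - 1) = -6*k^5 + k^4 + 9*k^3 + k^2 - 5*k - 3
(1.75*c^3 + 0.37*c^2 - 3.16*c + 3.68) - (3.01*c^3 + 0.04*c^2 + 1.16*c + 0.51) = -1.26*c^3 + 0.33*c^2 - 4.32*c + 3.17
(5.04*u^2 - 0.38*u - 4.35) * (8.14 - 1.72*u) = -8.6688*u^3 + 41.6792*u^2 + 4.3888*u - 35.409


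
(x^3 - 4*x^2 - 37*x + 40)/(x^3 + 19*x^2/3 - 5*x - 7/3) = 3*(x^2 - 3*x - 40)/(3*x^2 + 22*x + 7)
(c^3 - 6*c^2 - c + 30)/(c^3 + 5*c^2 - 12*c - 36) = (c - 5)/(c + 6)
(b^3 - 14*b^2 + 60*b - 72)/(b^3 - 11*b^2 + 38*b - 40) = (b^2 - 12*b + 36)/(b^2 - 9*b + 20)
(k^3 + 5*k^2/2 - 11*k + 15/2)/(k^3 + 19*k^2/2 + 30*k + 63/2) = (2*k^3 + 5*k^2 - 22*k + 15)/(2*k^3 + 19*k^2 + 60*k + 63)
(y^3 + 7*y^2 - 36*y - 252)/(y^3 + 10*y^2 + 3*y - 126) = (y - 6)/(y - 3)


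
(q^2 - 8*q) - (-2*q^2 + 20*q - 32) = 3*q^2 - 28*q + 32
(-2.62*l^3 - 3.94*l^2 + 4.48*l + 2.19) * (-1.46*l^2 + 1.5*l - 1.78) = 3.8252*l^5 + 1.8224*l^4 - 7.7872*l^3 + 10.5358*l^2 - 4.6894*l - 3.8982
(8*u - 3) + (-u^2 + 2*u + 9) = -u^2 + 10*u + 6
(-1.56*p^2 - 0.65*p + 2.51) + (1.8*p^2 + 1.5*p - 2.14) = 0.24*p^2 + 0.85*p + 0.37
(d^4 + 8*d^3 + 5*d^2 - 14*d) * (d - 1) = d^5 + 7*d^4 - 3*d^3 - 19*d^2 + 14*d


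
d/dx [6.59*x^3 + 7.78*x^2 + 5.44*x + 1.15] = 19.77*x^2 + 15.56*x + 5.44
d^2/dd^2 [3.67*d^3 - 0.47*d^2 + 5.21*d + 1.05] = 22.02*d - 0.94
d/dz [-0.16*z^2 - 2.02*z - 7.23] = -0.32*z - 2.02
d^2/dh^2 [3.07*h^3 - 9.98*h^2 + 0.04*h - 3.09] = 18.42*h - 19.96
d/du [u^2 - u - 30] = 2*u - 1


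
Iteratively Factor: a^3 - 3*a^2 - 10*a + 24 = (a - 4)*(a^2 + a - 6) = (a - 4)*(a - 2)*(a + 3)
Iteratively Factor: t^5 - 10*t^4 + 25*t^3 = (t)*(t^4 - 10*t^3 + 25*t^2) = t*(t - 5)*(t^3 - 5*t^2) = t^2*(t - 5)*(t^2 - 5*t) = t^2*(t - 5)^2*(t)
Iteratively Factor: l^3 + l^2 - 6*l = (l - 2)*(l^2 + 3*l) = l*(l - 2)*(l + 3)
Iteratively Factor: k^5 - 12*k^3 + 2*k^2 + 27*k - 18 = (k - 1)*(k^4 + k^3 - 11*k^2 - 9*k + 18) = (k - 1)^2*(k^3 + 2*k^2 - 9*k - 18) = (k - 3)*(k - 1)^2*(k^2 + 5*k + 6) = (k - 3)*(k - 1)^2*(k + 3)*(k + 2)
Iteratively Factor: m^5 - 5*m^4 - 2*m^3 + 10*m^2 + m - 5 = (m + 1)*(m^4 - 6*m^3 + 4*m^2 + 6*m - 5) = (m - 1)*(m + 1)*(m^3 - 5*m^2 - m + 5) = (m - 1)*(m + 1)^2*(m^2 - 6*m + 5) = (m - 5)*(m - 1)*(m + 1)^2*(m - 1)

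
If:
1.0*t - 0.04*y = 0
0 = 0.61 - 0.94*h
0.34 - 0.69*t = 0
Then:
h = 0.65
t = 0.49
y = 12.32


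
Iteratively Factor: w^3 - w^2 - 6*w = (w)*(w^2 - w - 6) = w*(w - 3)*(w + 2)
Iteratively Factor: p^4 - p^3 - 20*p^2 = (p)*(p^3 - p^2 - 20*p) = p*(p - 5)*(p^2 + 4*p) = p*(p - 5)*(p + 4)*(p)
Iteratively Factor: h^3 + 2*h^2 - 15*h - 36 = (h + 3)*(h^2 - h - 12) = (h - 4)*(h + 3)*(h + 3)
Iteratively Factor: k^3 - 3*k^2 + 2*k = (k - 1)*(k^2 - 2*k) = (k - 2)*(k - 1)*(k)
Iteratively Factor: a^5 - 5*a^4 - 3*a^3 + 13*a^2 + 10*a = (a - 5)*(a^4 - 3*a^2 - 2*a) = (a - 5)*(a + 1)*(a^3 - a^2 - 2*a) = a*(a - 5)*(a + 1)*(a^2 - a - 2) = a*(a - 5)*(a + 1)^2*(a - 2)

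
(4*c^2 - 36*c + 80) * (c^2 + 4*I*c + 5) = 4*c^4 - 36*c^3 + 16*I*c^3 + 100*c^2 - 144*I*c^2 - 180*c + 320*I*c + 400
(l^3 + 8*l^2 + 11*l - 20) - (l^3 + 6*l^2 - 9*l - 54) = 2*l^2 + 20*l + 34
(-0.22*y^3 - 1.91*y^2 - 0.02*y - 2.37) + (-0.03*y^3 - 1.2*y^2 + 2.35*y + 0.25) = -0.25*y^3 - 3.11*y^2 + 2.33*y - 2.12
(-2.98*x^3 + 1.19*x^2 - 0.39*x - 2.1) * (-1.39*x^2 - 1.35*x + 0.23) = 4.1422*x^5 + 2.3689*x^4 - 1.7498*x^3 + 3.7192*x^2 + 2.7453*x - 0.483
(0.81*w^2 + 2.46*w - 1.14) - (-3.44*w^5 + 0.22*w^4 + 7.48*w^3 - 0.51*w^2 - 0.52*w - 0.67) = 3.44*w^5 - 0.22*w^4 - 7.48*w^3 + 1.32*w^2 + 2.98*w - 0.47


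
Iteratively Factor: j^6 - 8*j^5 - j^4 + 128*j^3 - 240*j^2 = (j)*(j^5 - 8*j^4 - j^3 + 128*j^2 - 240*j) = j^2*(j^4 - 8*j^3 - j^2 + 128*j - 240) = j^2*(j - 5)*(j^3 - 3*j^2 - 16*j + 48) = j^2*(j - 5)*(j + 4)*(j^2 - 7*j + 12) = j^2*(j - 5)*(j - 3)*(j + 4)*(j - 4)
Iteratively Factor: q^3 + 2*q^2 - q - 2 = (q + 2)*(q^2 - 1) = (q + 1)*(q + 2)*(q - 1)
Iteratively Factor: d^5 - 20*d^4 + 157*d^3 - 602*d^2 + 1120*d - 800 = (d - 2)*(d^4 - 18*d^3 + 121*d^2 - 360*d + 400) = (d - 5)*(d - 2)*(d^3 - 13*d^2 + 56*d - 80) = (d - 5)*(d - 4)*(d - 2)*(d^2 - 9*d + 20) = (d - 5)*(d - 4)^2*(d - 2)*(d - 5)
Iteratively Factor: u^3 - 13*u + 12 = (u + 4)*(u^2 - 4*u + 3) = (u - 1)*(u + 4)*(u - 3)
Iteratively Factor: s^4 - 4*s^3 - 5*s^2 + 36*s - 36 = (s + 3)*(s^3 - 7*s^2 + 16*s - 12) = (s - 3)*(s + 3)*(s^2 - 4*s + 4) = (s - 3)*(s - 2)*(s + 3)*(s - 2)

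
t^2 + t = t*(t + 1)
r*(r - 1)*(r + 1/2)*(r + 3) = r^4 + 5*r^3/2 - 2*r^2 - 3*r/2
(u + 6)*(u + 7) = u^2 + 13*u + 42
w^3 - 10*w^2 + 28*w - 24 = (w - 6)*(w - 2)^2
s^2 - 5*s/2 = s*(s - 5/2)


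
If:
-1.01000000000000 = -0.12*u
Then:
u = 8.42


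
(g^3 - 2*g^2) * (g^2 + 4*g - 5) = g^5 + 2*g^4 - 13*g^3 + 10*g^2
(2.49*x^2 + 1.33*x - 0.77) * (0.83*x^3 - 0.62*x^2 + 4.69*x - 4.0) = 2.0667*x^5 - 0.4399*x^4 + 10.2144*x^3 - 3.2449*x^2 - 8.9313*x + 3.08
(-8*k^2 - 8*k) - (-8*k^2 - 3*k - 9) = 9 - 5*k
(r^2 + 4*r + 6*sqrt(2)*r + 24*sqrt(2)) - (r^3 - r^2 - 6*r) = -r^3 + 2*r^2 + 6*sqrt(2)*r + 10*r + 24*sqrt(2)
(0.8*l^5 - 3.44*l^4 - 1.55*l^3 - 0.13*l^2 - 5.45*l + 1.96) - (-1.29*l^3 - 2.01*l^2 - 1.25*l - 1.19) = 0.8*l^5 - 3.44*l^4 - 0.26*l^3 + 1.88*l^2 - 4.2*l + 3.15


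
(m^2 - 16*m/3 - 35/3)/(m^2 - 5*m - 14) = (m + 5/3)/(m + 2)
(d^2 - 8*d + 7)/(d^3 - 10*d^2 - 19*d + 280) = (d - 1)/(d^2 - 3*d - 40)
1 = 1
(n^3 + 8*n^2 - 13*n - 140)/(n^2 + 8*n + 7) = (n^2 + n - 20)/(n + 1)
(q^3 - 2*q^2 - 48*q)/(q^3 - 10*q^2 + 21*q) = (q^2 - 2*q - 48)/(q^2 - 10*q + 21)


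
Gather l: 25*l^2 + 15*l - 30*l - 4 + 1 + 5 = 25*l^2 - 15*l + 2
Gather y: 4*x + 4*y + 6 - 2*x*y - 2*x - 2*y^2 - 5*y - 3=2*x - 2*y^2 + y*(-2*x - 1) + 3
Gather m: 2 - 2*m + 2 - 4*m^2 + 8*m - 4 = -4*m^2 + 6*m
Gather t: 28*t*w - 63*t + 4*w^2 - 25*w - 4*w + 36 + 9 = t*(28*w - 63) + 4*w^2 - 29*w + 45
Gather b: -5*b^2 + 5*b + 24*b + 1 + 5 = -5*b^2 + 29*b + 6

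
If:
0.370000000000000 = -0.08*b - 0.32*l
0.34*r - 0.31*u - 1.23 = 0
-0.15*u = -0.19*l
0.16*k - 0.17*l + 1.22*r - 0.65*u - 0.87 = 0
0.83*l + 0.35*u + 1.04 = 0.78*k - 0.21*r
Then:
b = 16.91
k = -8.16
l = -5.38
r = -2.60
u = -6.82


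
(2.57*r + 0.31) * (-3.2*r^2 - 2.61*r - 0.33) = -8.224*r^3 - 7.6997*r^2 - 1.6572*r - 0.1023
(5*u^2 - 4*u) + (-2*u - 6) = 5*u^2 - 6*u - 6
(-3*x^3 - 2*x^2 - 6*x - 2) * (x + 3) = -3*x^4 - 11*x^3 - 12*x^2 - 20*x - 6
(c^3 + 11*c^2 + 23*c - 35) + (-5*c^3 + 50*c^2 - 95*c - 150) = -4*c^3 + 61*c^2 - 72*c - 185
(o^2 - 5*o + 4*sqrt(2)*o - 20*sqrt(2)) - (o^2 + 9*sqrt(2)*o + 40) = -5*sqrt(2)*o - 5*o - 40 - 20*sqrt(2)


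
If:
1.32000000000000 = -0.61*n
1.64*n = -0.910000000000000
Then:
No Solution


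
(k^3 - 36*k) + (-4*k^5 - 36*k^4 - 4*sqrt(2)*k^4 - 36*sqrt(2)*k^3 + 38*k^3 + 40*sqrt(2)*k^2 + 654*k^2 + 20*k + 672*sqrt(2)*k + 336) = -4*k^5 - 36*k^4 - 4*sqrt(2)*k^4 - 36*sqrt(2)*k^3 + 39*k^3 + 40*sqrt(2)*k^2 + 654*k^2 - 16*k + 672*sqrt(2)*k + 336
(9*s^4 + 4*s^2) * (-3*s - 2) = -27*s^5 - 18*s^4 - 12*s^3 - 8*s^2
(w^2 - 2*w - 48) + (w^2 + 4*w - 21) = 2*w^2 + 2*w - 69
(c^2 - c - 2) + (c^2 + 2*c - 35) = 2*c^2 + c - 37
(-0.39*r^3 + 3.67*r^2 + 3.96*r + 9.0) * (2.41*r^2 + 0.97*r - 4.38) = -0.9399*r^5 + 8.4664*r^4 + 14.8117*r^3 + 9.4566*r^2 - 8.6148*r - 39.42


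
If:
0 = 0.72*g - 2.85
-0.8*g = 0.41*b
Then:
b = -7.72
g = 3.96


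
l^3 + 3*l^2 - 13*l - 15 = (l - 3)*(l + 1)*(l + 5)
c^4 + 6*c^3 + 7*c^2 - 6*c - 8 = (c - 1)*(c + 1)*(c + 2)*(c + 4)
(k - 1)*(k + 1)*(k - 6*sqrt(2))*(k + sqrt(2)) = k^4 - 5*sqrt(2)*k^3 - 13*k^2 + 5*sqrt(2)*k + 12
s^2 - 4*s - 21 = (s - 7)*(s + 3)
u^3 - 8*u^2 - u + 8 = (u - 8)*(u - 1)*(u + 1)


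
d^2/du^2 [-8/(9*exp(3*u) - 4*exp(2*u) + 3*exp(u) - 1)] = 8*(-2*(27*exp(2*u) - 8*exp(u) + 3)^2*exp(u) + (81*exp(2*u) - 16*exp(u) + 3)*(9*exp(3*u) - 4*exp(2*u) + 3*exp(u) - 1))*exp(u)/(9*exp(3*u) - 4*exp(2*u) + 3*exp(u) - 1)^3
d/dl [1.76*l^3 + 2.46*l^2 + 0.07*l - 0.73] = 5.28*l^2 + 4.92*l + 0.07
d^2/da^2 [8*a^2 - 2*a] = 16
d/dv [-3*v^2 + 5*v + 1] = 5 - 6*v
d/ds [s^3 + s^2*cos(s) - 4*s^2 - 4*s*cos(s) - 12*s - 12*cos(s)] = -s^2*sin(s) + 3*s^2 + 4*s*sin(s) + 2*s*cos(s) - 8*s + 12*sin(s) - 4*cos(s) - 12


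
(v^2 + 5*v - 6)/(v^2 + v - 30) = (v - 1)/(v - 5)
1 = 1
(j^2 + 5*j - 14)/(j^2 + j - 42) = (j - 2)/(j - 6)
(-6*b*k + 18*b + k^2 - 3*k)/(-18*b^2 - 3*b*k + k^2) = (k - 3)/(3*b + k)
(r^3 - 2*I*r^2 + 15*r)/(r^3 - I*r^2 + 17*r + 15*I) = r/(r + I)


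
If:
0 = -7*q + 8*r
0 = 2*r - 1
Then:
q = 4/7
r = 1/2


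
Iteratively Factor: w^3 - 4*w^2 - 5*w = (w + 1)*(w^2 - 5*w) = (w - 5)*(w + 1)*(w)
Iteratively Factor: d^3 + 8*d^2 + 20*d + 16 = (d + 4)*(d^2 + 4*d + 4) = (d + 2)*(d + 4)*(d + 2)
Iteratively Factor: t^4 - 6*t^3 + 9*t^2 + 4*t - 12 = (t - 2)*(t^3 - 4*t^2 + t + 6) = (t - 3)*(t - 2)*(t^2 - t - 2) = (t - 3)*(t - 2)*(t + 1)*(t - 2)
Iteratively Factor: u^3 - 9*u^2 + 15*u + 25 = (u + 1)*(u^2 - 10*u + 25) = (u - 5)*(u + 1)*(u - 5)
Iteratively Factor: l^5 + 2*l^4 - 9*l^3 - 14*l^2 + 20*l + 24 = (l + 3)*(l^4 - l^3 - 6*l^2 + 4*l + 8) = (l - 2)*(l + 3)*(l^3 + l^2 - 4*l - 4) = (l - 2)^2*(l + 3)*(l^2 + 3*l + 2) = (l - 2)^2*(l + 2)*(l + 3)*(l + 1)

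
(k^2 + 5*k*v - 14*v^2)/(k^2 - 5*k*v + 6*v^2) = (-k - 7*v)/(-k + 3*v)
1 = 1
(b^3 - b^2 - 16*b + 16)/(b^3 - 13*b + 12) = (b - 4)/(b - 3)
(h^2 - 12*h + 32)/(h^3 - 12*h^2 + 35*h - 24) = (h - 4)/(h^2 - 4*h + 3)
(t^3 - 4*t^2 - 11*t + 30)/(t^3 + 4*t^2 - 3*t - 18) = (t - 5)/(t + 3)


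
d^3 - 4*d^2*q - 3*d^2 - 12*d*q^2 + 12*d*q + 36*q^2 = (d - 3)*(d - 6*q)*(d + 2*q)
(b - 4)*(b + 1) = b^2 - 3*b - 4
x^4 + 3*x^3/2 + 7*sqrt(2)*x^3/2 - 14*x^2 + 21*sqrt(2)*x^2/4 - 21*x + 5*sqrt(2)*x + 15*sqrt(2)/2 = (x + 3/2)*(x - sqrt(2))*(x - sqrt(2)/2)*(x + 5*sqrt(2))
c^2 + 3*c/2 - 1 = (c - 1/2)*(c + 2)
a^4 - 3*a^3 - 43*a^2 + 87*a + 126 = (a - 7)*(a - 3)*(a + 1)*(a + 6)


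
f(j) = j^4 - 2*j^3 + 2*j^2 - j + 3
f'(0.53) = 0.03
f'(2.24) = 22.81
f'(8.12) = 1777.42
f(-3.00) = 159.00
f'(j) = 4*j^3 - 6*j^2 + 4*j - 1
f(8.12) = 3403.32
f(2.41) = 17.95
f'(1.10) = 1.46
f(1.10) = 3.12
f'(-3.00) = -175.00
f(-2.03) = 46.98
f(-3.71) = 325.82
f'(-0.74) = -8.87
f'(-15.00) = -14911.00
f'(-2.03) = -67.31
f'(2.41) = 29.78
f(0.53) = 2.81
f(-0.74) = 5.95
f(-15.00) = 57843.00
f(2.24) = 13.49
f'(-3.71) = -302.68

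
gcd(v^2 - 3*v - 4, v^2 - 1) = v + 1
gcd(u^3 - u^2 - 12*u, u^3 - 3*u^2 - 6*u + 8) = u - 4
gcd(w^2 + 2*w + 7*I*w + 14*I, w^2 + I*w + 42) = w + 7*I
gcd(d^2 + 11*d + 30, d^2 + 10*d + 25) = d + 5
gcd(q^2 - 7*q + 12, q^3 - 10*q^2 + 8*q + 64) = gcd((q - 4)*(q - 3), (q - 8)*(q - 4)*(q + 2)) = q - 4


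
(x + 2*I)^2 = x^2 + 4*I*x - 4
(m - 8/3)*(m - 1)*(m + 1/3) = m^3 - 10*m^2/3 + 13*m/9 + 8/9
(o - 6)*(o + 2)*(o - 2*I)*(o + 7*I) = o^4 - 4*o^3 + 5*I*o^3 + 2*o^2 - 20*I*o^2 - 56*o - 60*I*o - 168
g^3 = g^3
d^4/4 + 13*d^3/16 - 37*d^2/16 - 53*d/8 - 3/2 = (d/4 + 1)*(d - 3)*(d + 1/4)*(d + 2)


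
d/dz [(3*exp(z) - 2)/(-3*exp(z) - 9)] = -11*exp(z)/(3*(exp(z) + 3)^2)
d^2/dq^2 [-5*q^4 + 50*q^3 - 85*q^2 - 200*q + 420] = -60*q^2 + 300*q - 170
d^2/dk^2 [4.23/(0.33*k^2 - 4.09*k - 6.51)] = (0.921294*k^2 - 11.418462*k - 4.23*(0.66*k - 4.09)*(1.32*k - 8.18) - 18.174618)/(-0.33*k^2 + 4.09*k + 6.51)^3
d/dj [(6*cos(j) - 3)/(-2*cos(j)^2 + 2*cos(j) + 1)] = 12*(sin(j)^2 + cos(j) - 2)*sin(j)/(2*cos(j) - cos(2*j))^2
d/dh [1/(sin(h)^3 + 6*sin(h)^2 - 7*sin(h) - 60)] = (-3*sin(h)^2 - 12*sin(h) + 7)*cos(h)/(sin(h)^3 + 6*sin(h)^2 - 7*sin(h) - 60)^2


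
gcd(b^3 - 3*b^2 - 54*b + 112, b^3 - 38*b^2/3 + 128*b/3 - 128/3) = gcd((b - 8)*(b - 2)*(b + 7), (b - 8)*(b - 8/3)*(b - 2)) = b^2 - 10*b + 16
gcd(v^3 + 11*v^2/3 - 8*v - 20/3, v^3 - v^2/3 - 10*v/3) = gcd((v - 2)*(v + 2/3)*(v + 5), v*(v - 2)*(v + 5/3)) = v - 2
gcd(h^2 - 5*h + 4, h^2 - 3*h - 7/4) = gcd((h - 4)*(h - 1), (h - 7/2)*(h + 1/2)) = 1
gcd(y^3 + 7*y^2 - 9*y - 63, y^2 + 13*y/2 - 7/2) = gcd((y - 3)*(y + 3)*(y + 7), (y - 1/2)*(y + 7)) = y + 7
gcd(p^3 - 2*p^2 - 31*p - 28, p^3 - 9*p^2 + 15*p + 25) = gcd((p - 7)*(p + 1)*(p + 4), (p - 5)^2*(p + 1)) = p + 1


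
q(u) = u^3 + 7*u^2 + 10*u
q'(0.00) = 10.00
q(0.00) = 0.00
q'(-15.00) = 475.00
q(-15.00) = -1950.00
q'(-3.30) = -3.53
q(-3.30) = 7.29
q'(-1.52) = -4.35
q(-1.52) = -2.54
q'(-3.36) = -3.17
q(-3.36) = 7.49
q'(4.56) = 136.22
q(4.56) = 285.97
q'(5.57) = 181.05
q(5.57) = 445.68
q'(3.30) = 88.87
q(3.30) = 145.17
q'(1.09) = 28.82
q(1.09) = 20.51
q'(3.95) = 112.11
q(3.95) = 210.35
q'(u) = 3*u^2 + 14*u + 10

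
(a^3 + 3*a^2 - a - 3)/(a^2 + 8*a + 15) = (a^2 - 1)/(a + 5)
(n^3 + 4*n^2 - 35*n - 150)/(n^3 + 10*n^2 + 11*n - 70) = (n^2 - n - 30)/(n^2 + 5*n - 14)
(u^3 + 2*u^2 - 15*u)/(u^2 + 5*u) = u - 3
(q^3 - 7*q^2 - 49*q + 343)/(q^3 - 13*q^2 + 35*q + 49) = (q + 7)/(q + 1)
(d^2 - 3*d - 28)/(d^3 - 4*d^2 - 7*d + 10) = (d^2 - 3*d - 28)/(d^3 - 4*d^2 - 7*d + 10)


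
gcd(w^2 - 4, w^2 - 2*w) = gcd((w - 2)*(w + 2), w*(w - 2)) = w - 2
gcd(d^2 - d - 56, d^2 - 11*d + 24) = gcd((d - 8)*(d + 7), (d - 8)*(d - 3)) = d - 8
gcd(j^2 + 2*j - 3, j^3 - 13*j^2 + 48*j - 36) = j - 1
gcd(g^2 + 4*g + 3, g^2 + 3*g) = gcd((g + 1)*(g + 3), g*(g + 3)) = g + 3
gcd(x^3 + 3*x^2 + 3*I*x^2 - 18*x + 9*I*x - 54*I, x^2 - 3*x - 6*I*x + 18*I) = x - 3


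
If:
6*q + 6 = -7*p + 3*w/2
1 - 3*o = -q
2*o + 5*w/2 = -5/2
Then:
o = -5*w/4 - 5/4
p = 24*w/7 + 45/14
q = -15*w/4 - 19/4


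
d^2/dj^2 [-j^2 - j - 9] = -2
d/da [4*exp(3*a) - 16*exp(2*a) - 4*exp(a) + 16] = (12*exp(2*a) - 32*exp(a) - 4)*exp(a)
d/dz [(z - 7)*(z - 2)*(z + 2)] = 3*z^2 - 14*z - 4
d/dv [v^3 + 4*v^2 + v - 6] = 3*v^2 + 8*v + 1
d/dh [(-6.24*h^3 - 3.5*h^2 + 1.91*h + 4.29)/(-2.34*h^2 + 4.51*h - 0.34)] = (14.6016*h^4 - 56.2848*h^3 - 4.9508*h^2 + 22.4572*h - 19.9973)/(5.4756*h^4 - 21.1068*h^3 + 21.9313*h^2 - 3.0668*h + 0.1156)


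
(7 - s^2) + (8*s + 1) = -s^2 + 8*s + 8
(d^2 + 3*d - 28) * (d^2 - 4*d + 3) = d^4 - d^3 - 37*d^2 + 121*d - 84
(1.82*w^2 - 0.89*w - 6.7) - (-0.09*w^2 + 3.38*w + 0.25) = 1.91*w^2 - 4.27*w - 6.95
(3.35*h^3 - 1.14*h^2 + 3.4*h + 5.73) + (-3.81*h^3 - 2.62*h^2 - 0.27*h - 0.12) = -0.46*h^3 - 3.76*h^2 + 3.13*h + 5.61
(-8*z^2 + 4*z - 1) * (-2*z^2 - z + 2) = 16*z^4 - 18*z^2 + 9*z - 2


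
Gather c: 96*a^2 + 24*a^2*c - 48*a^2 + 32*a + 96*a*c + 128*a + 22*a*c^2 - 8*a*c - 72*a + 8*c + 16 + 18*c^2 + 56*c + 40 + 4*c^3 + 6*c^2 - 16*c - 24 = 48*a^2 + 88*a + 4*c^3 + c^2*(22*a + 24) + c*(24*a^2 + 88*a + 48) + 32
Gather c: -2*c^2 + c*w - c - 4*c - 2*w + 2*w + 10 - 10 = -2*c^2 + c*(w - 5)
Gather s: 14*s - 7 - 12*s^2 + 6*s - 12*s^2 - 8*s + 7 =-24*s^2 + 12*s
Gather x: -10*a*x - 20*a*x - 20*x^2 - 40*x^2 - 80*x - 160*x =-60*x^2 + x*(-30*a - 240)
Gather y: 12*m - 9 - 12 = 12*m - 21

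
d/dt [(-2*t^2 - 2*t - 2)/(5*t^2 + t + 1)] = 8*t*(t + 2)/(25*t^4 + 10*t^3 + 11*t^2 + 2*t + 1)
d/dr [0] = 0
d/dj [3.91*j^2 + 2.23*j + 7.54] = 7.82*j + 2.23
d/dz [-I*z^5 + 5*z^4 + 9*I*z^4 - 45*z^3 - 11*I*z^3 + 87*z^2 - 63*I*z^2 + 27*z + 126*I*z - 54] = -5*I*z^4 + z^3*(20 + 36*I) + z^2*(-135 - 33*I) + z*(174 - 126*I) + 27 + 126*I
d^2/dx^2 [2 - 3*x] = 0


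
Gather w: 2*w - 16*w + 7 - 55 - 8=-14*w - 56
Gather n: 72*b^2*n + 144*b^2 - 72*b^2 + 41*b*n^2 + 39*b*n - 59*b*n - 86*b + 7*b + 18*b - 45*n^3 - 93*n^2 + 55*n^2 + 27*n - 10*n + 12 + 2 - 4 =72*b^2 - 61*b - 45*n^3 + n^2*(41*b - 38) + n*(72*b^2 - 20*b + 17) + 10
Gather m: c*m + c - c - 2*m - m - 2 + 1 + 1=m*(c - 3)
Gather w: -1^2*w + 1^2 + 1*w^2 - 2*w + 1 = w^2 - 3*w + 2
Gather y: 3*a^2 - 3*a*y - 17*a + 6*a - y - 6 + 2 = 3*a^2 - 11*a + y*(-3*a - 1) - 4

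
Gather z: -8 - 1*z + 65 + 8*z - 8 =7*z + 49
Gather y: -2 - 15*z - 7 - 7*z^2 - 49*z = -7*z^2 - 64*z - 9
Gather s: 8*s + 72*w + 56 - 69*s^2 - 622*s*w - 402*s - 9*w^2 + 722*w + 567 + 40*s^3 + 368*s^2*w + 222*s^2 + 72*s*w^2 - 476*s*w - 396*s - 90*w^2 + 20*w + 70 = 40*s^3 + s^2*(368*w + 153) + s*(72*w^2 - 1098*w - 790) - 99*w^2 + 814*w + 693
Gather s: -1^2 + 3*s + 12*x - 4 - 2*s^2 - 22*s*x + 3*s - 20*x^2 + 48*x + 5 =-2*s^2 + s*(6 - 22*x) - 20*x^2 + 60*x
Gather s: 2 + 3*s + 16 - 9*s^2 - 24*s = -9*s^2 - 21*s + 18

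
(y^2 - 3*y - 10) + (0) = y^2 - 3*y - 10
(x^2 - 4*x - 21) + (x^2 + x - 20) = 2*x^2 - 3*x - 41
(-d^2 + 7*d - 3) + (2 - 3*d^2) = -4*d^2 + 7*d - 1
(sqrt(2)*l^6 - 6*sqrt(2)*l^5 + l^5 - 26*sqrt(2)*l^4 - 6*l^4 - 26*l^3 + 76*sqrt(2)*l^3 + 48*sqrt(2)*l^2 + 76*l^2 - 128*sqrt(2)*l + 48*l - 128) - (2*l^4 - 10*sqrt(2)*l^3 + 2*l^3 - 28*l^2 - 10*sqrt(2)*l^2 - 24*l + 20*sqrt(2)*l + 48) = sqrt(2)*l^6 - 6*sqrt(2)*l^5 + l^5 - 26*sqrt(2)*l^4 - 8*l^4 - 28*l^3 + 86*sqrt(2)*l^3 + 58*sqrt(2)*l^2 + 104*l^2 - 148*sqrt(2)*l + 72*l - 176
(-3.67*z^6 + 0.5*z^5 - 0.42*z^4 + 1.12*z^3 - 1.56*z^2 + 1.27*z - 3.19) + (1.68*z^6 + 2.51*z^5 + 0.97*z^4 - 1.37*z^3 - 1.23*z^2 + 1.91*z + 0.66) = -1.99*z^6 + 3.01*z^5 + 0.55*z^4 - 0.25*z^3 - 2.79*z^2 + 3.18*z - 2.53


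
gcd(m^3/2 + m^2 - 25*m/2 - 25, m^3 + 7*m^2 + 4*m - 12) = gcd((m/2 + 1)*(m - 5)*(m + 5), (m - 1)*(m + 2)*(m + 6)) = m + 2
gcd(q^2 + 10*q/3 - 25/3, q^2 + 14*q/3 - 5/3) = q + 5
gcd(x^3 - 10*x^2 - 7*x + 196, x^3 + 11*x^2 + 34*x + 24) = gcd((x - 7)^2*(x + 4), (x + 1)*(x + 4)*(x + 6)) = x + 4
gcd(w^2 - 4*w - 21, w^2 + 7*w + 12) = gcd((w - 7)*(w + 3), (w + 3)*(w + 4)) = w + 3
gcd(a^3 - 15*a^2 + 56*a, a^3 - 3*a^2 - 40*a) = a^2 - 8*a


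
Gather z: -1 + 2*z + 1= 2*z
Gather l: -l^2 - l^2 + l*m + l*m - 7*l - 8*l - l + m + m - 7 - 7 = -2*l^2 + l*(2*m - 16) + 2*m - 14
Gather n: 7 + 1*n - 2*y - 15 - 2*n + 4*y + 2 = -n + 2*y - 6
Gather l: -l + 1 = 1 - l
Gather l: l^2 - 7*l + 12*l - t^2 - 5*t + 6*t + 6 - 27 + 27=l^2 + 5*l - t^2 + t + 6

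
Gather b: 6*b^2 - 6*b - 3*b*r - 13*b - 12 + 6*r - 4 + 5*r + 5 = 6*b^2 + b*(-3*r - 19) + 11*r - 11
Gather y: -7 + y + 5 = y - 2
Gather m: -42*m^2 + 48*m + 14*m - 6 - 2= -42*m^2 + 62*m - 8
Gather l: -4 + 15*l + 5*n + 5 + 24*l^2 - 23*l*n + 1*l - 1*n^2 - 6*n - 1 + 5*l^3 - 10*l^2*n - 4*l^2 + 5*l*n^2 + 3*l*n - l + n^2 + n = 5*l^3 + l^2*(20 - 10*n) + l*(5*n^2 - 20*n + 15)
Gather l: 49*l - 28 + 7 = 49*l - 21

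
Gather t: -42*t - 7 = -42*t - 7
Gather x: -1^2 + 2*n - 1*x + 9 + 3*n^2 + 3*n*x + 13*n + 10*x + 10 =3*n^2 + 15*n + x*(3*n + 9) + 18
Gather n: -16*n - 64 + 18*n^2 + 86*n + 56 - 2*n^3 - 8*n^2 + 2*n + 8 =-2*n^3 + 10*n^2 + 72*n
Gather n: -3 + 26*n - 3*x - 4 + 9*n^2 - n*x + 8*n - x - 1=9*n^2 + n*(34 - x) - 4*x - 8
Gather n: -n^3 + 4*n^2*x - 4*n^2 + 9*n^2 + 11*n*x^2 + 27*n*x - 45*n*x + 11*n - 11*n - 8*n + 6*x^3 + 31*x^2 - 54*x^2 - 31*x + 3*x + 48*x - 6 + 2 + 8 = -n^3 + n^2*(4*x + 5) + n*(11*x^2 - 18*x - 8) + 6*x^3 - 23*x^2 + 20*x + 4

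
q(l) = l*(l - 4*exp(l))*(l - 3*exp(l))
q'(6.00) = 25254303.39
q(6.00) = 11616896.93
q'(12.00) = 7946545239750.33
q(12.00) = 3814269531595.71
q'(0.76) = 108.60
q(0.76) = 33.49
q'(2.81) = 20368.83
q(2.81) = 8407.10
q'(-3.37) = 32.88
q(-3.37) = -41.05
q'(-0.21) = 6.84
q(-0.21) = -1.92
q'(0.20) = 21.42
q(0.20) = 3.25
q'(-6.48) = 125.66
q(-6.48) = -272.55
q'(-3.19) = 29.32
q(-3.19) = -35.46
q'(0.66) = 81.75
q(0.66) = 24.04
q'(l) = l*(1 - 4*exp(l))*(l - 3*exp(l)) + l*(1 - 3*exp(l))*(l - 4*exp(l)) + (l - 4*exp(l))*(l - 3*exp(l)) = -7*l^2*exp(l) + 3*l^2 + 24*l*exp(2*l) - 14*l*exp(l) + 12*exp(2*l)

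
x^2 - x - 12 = (x - 4)*(x + 3)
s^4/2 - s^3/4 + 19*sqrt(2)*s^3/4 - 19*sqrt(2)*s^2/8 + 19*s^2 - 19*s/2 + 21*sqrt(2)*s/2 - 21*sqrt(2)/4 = (s/2 + sqrt(2)/2)*(s - 1/2)*(s + 3*sqrt(2)/2)*(s + 7*sqrt(2))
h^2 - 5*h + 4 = (h - 4)*(h - 1)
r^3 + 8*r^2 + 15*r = r*(r + 3)*(r + 5)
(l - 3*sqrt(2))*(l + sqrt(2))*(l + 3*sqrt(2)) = l^3 + sqrt(2)*l^2 - 18*l - 18*sqrt(2)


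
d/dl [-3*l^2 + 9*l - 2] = 9 - 6*l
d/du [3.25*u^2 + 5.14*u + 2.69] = 6.5*u + 5.14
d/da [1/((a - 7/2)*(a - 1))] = 2*(9 - 4*a)/(4*a^4 - 36*a^3 + 109*a^2 - 126*a + 49)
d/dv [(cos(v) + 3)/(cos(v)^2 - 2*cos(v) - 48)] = (cos(v)^2 + 6*cos(v) + 42)*sin(v)/(sin(v)^2 + 2*cos(v) + 47)^2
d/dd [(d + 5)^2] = 2*d + 10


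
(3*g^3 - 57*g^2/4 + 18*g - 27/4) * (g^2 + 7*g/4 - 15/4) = 3*g^5 - 9*g^4 - 291*g^3/16 + 1251*g^2/16 - 1269*g/16 + 405/16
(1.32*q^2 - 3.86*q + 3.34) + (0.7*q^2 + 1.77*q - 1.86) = 2.02*q^2 - 2.09*q + 1.48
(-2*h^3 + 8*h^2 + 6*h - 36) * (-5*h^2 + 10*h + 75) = 10*h^5 - 60*h^4 - 100*h^3 + 840*h^2 + 90*h - 2700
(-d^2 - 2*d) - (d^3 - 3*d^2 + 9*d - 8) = -d^3 + 2*d^2 - 11*d + 8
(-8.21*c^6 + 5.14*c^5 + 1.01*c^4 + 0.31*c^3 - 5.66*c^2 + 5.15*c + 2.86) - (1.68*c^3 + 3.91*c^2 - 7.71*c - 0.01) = -8.21*c^6 + 5.14*c^5 + 1.01*c^4 - 1.37*c^3 - 9.57*c^2 + 12.86*c + 2.87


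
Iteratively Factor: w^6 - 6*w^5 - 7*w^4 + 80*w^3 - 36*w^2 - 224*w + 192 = (w - 4)*(w^5 - 2*w^4 - 15*w^3 + 20*w^2 + 44*w - 48) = (w - 4)^2*(w^4 + 2*w^3 - 7*w^2 - 8*w + 12) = (w - 4)^2*(w - 2)*(w^3 + 4*w^2 + w - 6) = (w - 4)^2*(w - 2)*(w + 3)*(w^2 + w - 2) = (w - 4)^2*(w - 2)*(w - 1)*(w + 3)*(w + 2)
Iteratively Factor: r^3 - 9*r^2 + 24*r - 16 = (r - 4)*(r^2 - 5*r + 4) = (r - 4)^2*(r - 1)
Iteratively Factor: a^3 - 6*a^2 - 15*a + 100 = (a - 5)*(a^2 - a - 20) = (a - 5)^2*(a + 4)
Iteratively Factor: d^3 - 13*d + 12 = (d - 3)*(d^2 + 3*d - 4) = (d - 3)*(d + 4)*(d - 1)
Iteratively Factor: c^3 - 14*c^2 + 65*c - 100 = (c - 5)*(c^2 - 9*c + 20) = (c - 5)^2*(c - 4)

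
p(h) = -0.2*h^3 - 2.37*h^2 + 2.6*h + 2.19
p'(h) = -0.6*h^2 - 4.74*h + 2.6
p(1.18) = 1.63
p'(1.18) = -3.83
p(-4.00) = -33.33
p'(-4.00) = 11.96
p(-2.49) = -15.89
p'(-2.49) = 10.68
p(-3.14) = -23.15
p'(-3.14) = 11.57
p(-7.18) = -64.63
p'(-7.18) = 5.70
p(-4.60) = -40.45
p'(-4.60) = 11.71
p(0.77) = 2.70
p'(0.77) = -1.41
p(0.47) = 2.87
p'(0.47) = 0.24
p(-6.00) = -55.53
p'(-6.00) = 9.44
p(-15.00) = 104.94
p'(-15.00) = -61.30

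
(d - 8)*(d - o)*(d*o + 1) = d^3*o - d^2*o^2 - 8*d^2*o + d^2 + 8*d*o^2 - d*o - 8*d + 8*o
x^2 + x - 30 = (x - 5)*(x + 6)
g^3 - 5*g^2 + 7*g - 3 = (g - 3)*(g - 1)^2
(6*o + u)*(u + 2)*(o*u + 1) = 6*o^2*u^2 + 12*o^2*u + o*u^3 + 2*o*u^2 + 6*o*u + 12*o + u^2 + 2*u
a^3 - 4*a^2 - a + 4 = (a - 4)*(a - 1)*(a + 1)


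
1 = 1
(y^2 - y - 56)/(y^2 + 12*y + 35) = (y - 8)/(y + 5)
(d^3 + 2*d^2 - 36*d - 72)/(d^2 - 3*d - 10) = (d^2 - 36)/(d - 5)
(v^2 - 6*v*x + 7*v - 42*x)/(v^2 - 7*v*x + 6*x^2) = (-v - 7)/(-v + x)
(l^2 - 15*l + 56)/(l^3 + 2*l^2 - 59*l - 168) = (l - 7)/(l^2 + 10*l + 21)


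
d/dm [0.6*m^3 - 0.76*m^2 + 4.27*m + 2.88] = 1.8*m^2 - 1.52*m + 4.27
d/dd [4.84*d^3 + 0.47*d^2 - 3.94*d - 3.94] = 14.52*d^2 + 0.94*d - 3.94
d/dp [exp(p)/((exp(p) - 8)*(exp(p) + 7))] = (-exp(2*p) - 56)*exp(p)/(exp(4*p) - 2*exp(3*p) - 111*exp(2*p) + 112*exp(p) + 3136)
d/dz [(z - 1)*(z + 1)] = 2*z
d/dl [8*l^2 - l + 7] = 16*l - 1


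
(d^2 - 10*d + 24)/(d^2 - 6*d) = (d - 4)/d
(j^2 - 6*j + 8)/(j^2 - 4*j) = (j - 2)/j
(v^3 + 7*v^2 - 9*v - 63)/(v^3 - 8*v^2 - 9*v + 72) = (v + 7)/(v - 8)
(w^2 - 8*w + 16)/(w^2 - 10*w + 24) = (w - 4)/(w - 6)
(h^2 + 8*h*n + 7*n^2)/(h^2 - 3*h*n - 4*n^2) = (h + 7*n)/(h - 4*n)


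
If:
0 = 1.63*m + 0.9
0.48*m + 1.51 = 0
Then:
No Solution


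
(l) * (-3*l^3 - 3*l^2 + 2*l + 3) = -3*l^4 - 3*l^3 + 2*l^2 + 3*l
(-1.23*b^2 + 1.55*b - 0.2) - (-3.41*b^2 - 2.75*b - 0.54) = 2.18*b^2 + 4.3*b + 0.34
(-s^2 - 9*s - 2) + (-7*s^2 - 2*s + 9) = -8*s^2 - 11*s + 7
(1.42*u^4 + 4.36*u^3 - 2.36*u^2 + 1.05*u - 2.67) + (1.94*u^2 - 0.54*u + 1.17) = 1.42*u^4 + 4.36*u^3 - 0.42*u^2 + 0.51*u - 1.5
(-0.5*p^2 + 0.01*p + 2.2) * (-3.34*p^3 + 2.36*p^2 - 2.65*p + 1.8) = 1.67*p^5 - 1.2134*p^4 - 5.9994*p^3 + 4.2655*p^2 - 5.812*p + 3.96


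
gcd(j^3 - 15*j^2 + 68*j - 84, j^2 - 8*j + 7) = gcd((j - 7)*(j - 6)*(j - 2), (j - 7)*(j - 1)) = j - 7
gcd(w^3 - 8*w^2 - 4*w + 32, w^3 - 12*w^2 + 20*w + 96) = w^2 - 6*w - 16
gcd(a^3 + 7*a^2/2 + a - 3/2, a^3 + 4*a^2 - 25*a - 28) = a + 1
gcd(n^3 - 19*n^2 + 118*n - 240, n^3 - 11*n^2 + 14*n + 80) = n^2 - 13*n + 40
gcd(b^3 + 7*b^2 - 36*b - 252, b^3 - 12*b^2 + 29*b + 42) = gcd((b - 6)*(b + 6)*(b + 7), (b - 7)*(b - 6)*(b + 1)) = b - 6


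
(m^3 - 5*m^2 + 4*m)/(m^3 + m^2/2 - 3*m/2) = 2*(m - 4)/(2*m + 3)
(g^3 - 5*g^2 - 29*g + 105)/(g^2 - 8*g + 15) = (g^2 - 2*g - 35)/(g - 5)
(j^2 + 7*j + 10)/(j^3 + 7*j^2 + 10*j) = 1/j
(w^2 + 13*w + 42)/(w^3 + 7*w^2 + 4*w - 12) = (w + 7)/(w^2 + w - 2)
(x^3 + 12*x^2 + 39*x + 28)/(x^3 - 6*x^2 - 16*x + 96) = (x^2 + 8*x + 7)/(x^2 - 10*x + 24)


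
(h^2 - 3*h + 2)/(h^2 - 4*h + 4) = (h - 1)/(h - 2)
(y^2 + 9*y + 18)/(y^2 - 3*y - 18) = (y + 6)/(y - 6)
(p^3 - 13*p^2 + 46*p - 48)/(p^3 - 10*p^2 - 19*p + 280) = (p^2 - 5*p + 6)/(p^2 - 2*p - 35)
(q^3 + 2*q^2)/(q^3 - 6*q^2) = (q + 2)/(q - 6)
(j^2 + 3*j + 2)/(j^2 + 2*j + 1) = (j + 2)/(j + 1)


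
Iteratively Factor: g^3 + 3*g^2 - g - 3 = (g + 3)*(g^2 - 1) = (g + 1)*(g + 3)*(g - 1)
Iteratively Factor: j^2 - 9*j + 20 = (j - 4)*(j - 5)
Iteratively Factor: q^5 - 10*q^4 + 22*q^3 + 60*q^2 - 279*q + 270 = (q + 3)*(q^4 - 13*q^3 + 61*q^2 - 123*q + 90) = (q - 5)*(q + 3)*(q^3 - 8*q^2 + 21*q - 18) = (q - 5)*(q - 3)*(q + 3)*(q^2 - 5*q + 6) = (q - 5)*(q - 3)^2*(q + 3)*(q - 2)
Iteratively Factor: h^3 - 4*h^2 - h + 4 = (h + 1)*(h^2 - 5*h + 4) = (h - 4)*(h + 1)*(h - 1)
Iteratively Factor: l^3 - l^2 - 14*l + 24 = (l - 2)*(l^2 + l - 12) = (l - 2)*(l + 4)*(l - 3)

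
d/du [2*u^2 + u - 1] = 4*u + 1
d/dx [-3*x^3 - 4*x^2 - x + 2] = -9*x^2 - 8*x - 1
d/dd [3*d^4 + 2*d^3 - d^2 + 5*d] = 12*d^3 + 6*d^2 - 2*d + 5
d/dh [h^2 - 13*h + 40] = 2*h - 13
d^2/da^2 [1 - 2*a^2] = -4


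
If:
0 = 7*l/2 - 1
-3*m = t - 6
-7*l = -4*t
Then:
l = 2/7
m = 11/6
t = 1/2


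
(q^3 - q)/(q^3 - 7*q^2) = (q^2 - 1)/(q*(q - 7))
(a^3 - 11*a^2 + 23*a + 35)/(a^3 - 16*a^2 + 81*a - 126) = (a^2 - 4*a - 5)/(a^2 - 9*a + 18)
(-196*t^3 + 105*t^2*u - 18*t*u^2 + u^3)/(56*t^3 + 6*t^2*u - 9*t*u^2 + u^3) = (-7*t + u)/(2*t + u)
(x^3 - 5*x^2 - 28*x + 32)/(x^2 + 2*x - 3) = (x^2 - 4*x - 32)/(x + 3)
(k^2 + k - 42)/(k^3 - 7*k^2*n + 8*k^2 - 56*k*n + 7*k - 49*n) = (k - 6)/(k^2 - 7*k*n + k - 7*n)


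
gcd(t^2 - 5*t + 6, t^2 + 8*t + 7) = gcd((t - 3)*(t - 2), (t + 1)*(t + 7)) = 1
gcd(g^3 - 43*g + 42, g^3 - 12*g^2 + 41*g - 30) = g^2 - 7*g + 6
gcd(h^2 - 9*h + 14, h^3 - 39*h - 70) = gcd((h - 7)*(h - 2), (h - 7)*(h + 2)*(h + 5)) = h - 7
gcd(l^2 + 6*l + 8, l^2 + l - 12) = l + 4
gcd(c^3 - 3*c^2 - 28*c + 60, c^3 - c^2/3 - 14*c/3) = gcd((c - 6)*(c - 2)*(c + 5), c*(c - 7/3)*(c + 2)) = 1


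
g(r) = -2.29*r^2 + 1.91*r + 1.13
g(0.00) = 1.13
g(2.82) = -11.69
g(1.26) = -0.10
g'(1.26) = -3.86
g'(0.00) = 1.91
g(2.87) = -12.25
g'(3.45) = -13.89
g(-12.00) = -351.55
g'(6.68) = -28.68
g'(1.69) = -5.83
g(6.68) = -88.30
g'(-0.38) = 3.65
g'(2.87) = -11.23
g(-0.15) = 0.79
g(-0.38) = 0.07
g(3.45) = -19.54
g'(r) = 1.91 - 4.58*r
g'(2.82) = -11.01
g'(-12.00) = 56.87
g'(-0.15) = 2.60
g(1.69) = -2.18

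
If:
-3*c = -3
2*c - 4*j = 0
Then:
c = 1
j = 1/2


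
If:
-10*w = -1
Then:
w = 1/10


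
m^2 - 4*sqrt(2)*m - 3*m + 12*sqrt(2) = (m - 3)*(m - 4*sqrt(2))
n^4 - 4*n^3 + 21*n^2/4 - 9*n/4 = n*(n - 3/2)^2*(n - 1)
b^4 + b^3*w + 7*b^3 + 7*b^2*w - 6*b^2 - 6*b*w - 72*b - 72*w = (b - 3)*(b + 4)*(b + 6)*(b + w)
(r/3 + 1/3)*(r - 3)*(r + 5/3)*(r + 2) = r^4/3 + 5*r^3/9 - 7*r^2/3 - 53*r/9 - 10/3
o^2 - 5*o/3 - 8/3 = (o - 8/3)*(o + 1)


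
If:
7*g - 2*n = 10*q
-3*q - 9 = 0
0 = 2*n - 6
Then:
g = -24/7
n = 3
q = -3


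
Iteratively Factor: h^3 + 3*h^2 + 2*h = (h + 1)*(h^2 + 2*h) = (h + 1)*(h + 2)*(h)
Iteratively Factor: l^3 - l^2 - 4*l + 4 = (l - 1)*(l^2 - 4) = (l - 2)*(l - 1)*(l + 2)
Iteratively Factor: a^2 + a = (a)*(a + 1)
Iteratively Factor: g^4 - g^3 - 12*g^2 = (g - 4)*(g^3 + 3*g^2) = g*(g - 4)*(g^2 + 3*g) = g^2*(g - 4)*(g + 3)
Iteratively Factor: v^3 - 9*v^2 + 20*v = (v)*(v^2 - 9*v + 20) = v*(v - 5)*(v - 4)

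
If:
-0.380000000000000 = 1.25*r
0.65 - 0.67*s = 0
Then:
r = -0.30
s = 0.97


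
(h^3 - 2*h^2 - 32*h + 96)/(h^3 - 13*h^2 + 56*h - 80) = (h + 6)/(h - 5)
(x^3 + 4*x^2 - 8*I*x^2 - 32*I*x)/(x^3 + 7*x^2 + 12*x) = (x - 8*I)/(x + 3)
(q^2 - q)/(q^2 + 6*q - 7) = q/(q + 7)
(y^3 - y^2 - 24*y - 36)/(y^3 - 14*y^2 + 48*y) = (y^2 + 5*y + 6)/(y*(y - 8))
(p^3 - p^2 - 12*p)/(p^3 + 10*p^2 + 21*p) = (p - 4)/(p + 7)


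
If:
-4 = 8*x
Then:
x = -1/2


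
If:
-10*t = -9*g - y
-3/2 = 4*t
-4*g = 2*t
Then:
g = 3/16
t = -3/8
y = -87/16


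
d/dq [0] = 0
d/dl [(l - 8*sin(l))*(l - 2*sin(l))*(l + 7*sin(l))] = -3*l^2*cos(l) + 3*l^2 - 6*l*sin(l) - 54*l*sin(2*l) + 336*sin(l)^2*cos(l) - 54*sin(l)^2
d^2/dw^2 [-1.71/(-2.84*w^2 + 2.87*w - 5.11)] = (-27.584352*w^2 + 27.875736*w + 1.71*(5.68*w - 2.87)*(11.36*w - 5.74) - 49.632408)/(2.84*w^2 - 2.87*w + 5.11)^3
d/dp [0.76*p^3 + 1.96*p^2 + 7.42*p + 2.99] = 2.28*p^2 + 3.92*p + 7.42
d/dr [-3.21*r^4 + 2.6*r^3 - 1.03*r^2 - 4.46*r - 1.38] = -12.84*r^3 + 7.8*r^2 - 2.06*r - 4.46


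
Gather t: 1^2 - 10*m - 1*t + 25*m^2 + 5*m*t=25*m^2 - 10*m + t*(5*m - 1) + 1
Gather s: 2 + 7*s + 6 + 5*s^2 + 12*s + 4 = 5*s^2 + 19*s + 12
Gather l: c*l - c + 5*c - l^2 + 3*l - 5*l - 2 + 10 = 4*c - l^2 + l*(c - 2) + 8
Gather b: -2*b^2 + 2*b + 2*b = -2*b^2 + 4*b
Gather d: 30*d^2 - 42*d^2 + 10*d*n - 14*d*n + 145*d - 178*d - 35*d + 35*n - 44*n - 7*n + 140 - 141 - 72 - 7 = -12*d^2 + d*(-4*n - 68) - 16*n - 80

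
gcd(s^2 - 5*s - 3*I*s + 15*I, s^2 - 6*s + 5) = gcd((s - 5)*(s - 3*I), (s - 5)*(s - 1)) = s - 5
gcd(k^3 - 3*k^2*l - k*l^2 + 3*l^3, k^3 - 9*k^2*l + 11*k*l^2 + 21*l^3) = k^2 - 2*k*l - 3*l^2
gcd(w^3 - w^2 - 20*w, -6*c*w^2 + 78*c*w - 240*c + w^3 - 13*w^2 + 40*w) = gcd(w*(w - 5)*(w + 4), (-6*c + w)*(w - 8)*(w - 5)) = w - 5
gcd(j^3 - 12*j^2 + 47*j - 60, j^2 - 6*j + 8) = j - 4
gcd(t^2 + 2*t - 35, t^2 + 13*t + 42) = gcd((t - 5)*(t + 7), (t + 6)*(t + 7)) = t + 7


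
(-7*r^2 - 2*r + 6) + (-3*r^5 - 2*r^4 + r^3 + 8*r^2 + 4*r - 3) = -3*r^5 - 2*r^4 + r^3 + r^2 + 2*r + 3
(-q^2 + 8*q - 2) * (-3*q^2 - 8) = 3*q^4 - 24*q^3 + 14*q^2 - 64*q + 16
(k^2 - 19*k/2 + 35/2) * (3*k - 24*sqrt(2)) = 3*k^3 - 24*sqrt(2)*k^2 - 57*k^2/2 + 105*k/2 + 228*sqrt(2)*k - 420*sqrt(2)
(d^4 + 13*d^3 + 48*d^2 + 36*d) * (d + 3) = d^5 + 16*d^4 + 87*d^3 + 180*d^2 + 108*d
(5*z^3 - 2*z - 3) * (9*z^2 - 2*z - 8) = 45*z^5 - 10*z^4 - 58*z^3 - 23*z^2 + 22*z + 24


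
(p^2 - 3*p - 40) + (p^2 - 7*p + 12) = 2*p^2 - 10*p - 28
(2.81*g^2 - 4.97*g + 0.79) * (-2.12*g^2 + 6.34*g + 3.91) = -5.9572*g^4 + 28.3518*g^3 - 22.1975*g^2 - 14.4241*g + 3.0889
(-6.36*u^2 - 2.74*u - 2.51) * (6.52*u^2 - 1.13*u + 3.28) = -41.4672*u^4 - 10.678*u^3 - 34.1298*u^2 - 6.1509*u - 8.2328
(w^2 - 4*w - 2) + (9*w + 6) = w^2 + 5*w + 4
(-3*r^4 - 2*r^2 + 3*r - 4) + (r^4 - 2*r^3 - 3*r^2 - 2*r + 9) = -2*r^4 - 2*r^3 - 5*r^2 + r + 5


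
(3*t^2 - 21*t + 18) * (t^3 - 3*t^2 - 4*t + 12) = 3*t^5 - 30*t^4 + 69*t^3 + 66*t^2 - 324*t + 216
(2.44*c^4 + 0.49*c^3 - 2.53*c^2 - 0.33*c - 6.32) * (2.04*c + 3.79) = 4.9776*c^5 + 10.2472*c^4 - 3.3041*c^3 - 10.2619*c^2 - 14.1435*c - 23.9528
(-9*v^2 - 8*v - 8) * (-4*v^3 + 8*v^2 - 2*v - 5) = 36*v^5 - 40*v^4 - 14*v^3 - 3*v^2 + 56*v + 40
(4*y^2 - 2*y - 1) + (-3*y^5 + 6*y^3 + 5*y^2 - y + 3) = -3*y^5 + 6*y^3 + 9*y^2 - 3*y + 2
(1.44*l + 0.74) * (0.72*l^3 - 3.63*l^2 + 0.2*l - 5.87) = 1.0368*l^4 - 4.6944*l^3 - 2.3982*l^2 - 8.3048*l - 4.3438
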